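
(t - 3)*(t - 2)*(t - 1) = t^3 - 6*t^2 + 11*t - 6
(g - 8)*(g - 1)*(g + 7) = g^3 - 2*g^2 - 55*g + 56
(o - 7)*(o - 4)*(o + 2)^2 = o^4 - 7*o^3 - 12*o^2 + 68*o + 112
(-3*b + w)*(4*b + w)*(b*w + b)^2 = -12*b^4*w^2 - 24*b^4*w - 12*b^4 + b^3*w^3 + 2*b^3*w^2 + b^3*w + b^2*w^4 + 2*b^2*w^3 + b^2*w^2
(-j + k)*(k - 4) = -j*k + 4*j + k^2 - 4*k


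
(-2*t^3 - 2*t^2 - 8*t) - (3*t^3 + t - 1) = -5*t^3 - 2*t^2 - 9*t + 1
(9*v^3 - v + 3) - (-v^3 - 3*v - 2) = 10*v^3 + 2*v + 5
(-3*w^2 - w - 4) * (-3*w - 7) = 9*w^3 + 24*w^2 + 19*w + 28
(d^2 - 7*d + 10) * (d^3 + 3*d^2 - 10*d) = d^5 - 4*d^4 - 21*d^3 + 100*d^2 - 100*d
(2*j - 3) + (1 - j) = j - 2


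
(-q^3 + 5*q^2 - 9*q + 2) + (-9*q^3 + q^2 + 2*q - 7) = -10*q^3 + 6*q^2 - 7*q - 5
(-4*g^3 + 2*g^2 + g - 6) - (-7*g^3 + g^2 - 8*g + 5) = 3*g^3 + g^2 + 9*g - 11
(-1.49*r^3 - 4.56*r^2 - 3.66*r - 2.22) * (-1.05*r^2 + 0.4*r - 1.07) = 1.5645*r^5 + 4.192*r^4 + 3.6133*r^3 + 5.7462*r^2 + 3.0282*r + 2.3754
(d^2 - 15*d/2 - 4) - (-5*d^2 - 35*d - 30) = 6*d^2 + 55*d/2 + 26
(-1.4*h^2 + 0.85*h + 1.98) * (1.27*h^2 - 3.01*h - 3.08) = -1.778*h^4 + 5.2935*h^3 + 4.2681*h^2 - 8.5778*h - 6.0984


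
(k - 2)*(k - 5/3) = k^2 - 11*k/3 + 10/3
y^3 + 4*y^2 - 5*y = y*(y - 1)*(y + 5)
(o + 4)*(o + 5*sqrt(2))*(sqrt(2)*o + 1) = sqrt(2)*o^3 + 4*sqrt(2)*o^2 + 11*o^2 + 5*sqrt(2)*o + 44*o + 20*sqrt(2)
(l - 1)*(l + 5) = l^2 + 4*l - 5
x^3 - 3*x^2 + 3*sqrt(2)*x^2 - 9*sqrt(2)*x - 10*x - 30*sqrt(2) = (x - 5)*(x + 2)*(x + 3*sqrt(2))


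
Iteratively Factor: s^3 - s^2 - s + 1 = (s + 1)*(s^2 - 2*s + 1) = (s - 1)*(s + 1)*(s - 1)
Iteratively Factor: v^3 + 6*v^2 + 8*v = (v + 2)*(v^2 + 4*v) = (v + 2)*(v + 4)*(v)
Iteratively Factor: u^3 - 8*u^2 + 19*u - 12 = (u - 3)*(u^2 - 5*u + 4) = (u - 3)*(u - 1)*(u - 4)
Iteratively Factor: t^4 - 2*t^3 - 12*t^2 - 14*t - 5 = (t + 1)*(t^3 - 3*t^2 - 9*t - 5) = (t + 1)^2*(t^2 - 4*t - 5) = (t - 5)*(t + 1)^2*(t + 1)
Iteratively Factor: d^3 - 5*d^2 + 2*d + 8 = (d - 4)*(d^2 - d - 2) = (d - 4)*(d + 1)*(d - 2)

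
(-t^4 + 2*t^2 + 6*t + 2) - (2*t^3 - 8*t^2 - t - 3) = -t^4 - 2*t^3 + 10*t^2 + 7*t + 5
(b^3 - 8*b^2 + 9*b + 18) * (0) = 0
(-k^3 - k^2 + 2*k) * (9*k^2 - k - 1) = -9*k^5 - 8*k^4 + 20*k^3 - k^2 - 2*k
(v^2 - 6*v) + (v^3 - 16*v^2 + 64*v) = v^3 - 15*v^2 + 58*v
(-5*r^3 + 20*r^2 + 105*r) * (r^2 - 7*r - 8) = -5*r^5 + 55*r^4 + 5*r^3 - 895*r^2 - 840*r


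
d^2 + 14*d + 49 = (d + 7)^2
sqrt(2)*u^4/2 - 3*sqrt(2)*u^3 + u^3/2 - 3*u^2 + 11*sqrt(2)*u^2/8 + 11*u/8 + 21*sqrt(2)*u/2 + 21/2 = (u - 4)*(u - 7/2)*(u + 3/2)*(sqrt(2)*u/2 + 1/2)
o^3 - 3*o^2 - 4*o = o*(o - 4)*(o + 1)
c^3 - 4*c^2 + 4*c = c*(c - 2)^2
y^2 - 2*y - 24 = (y - 6)*(y + 4)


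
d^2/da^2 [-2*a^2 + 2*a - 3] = -4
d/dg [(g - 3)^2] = 2*g - 6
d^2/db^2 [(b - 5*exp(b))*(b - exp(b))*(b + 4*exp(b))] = -2*b^2*exp(b) - 76*b*exp(2*b) - 8*b*exp(b) + 6*b + 180*exp(3*b) - 76*exp(2*b) - 4*exp(b)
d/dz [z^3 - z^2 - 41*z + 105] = 3*z^2 - 2*z - 41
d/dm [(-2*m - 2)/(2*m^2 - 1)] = 2*(-2*m^2 + 4*m*(m + 1) + 1)/(2*m^2 - 1)^2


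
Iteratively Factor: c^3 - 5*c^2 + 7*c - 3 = (c - 1)*(c^2 - 4*c + 3) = (c - 3)*(c - 1)*(c - 1)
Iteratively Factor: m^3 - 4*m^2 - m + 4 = (m - 4)*(m^2 - 1) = (m - 4)*(m + 1)*(m - 1)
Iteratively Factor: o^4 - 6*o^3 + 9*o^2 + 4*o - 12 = (o - 2)*(o^3 - 4*o^2 + o + 6) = (o - 2)^2*(o^2 - 2*o - 3) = (o - 2)^2*(o + 1)*(o - 3)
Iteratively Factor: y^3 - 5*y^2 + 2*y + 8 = (y + 1)*(y^2 - 6*y + 8) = (y - 2)*(y + 1)*(y - 4)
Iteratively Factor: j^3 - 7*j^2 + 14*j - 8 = (j - 4)*(j^2 - 3*j + 2) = (j - 4)*(j - 1)*(j - 2)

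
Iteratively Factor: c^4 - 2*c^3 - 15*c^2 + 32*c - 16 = (c - 4)*(c^3 + 2*c^2 - 7*c + 4) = (c - 4)*(c - 1)*(c^2 + 3*c - 4) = (c - 4)*(c - 1)*(c + 4)*(c - 1)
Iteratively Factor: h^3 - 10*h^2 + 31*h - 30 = (h - 2)*(h^2 - 8*h + 15) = (h - 5)*(h - 2)*(h - 3)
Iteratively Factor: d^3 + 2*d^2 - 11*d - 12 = (d + 1)*(d^2 + d - 12) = (d + 1)*(d + 4)*(d - 3)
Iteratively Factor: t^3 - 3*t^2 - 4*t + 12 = (t - 3)*(t^2 - 4) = (t - 3)*(t + 2)*(t - 2)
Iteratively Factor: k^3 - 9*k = (k - 3)*(k^2 + 3*k) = (k - 3)*(k + 3)*(k)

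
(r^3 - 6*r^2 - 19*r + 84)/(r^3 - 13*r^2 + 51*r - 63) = (r + 4)/(r - 3)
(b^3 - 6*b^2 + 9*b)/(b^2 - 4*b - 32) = b*(-b^2 + 6*b - 9)/(-b^2 + 4*b + 32)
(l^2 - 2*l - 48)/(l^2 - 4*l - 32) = (l + 6)/(l + 4)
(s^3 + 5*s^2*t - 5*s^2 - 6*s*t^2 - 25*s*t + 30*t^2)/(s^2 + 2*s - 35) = (s^2 + 5*s*t - 6*t^2)/(s + 7)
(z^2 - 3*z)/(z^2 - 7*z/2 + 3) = 2*z*(z - 3)/(2*z^2 - 7*z + 6)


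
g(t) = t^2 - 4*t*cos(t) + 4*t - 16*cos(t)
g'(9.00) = 47.07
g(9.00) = 164.38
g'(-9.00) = -2.11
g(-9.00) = 26.78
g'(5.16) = -20.44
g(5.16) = 31.41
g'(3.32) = 9.38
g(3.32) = 53.12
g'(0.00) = 0.00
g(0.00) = -16.00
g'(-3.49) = 1.48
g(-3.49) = 0.14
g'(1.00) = 20.67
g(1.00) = -5.81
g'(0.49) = 9.90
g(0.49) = -13.65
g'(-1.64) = -8.42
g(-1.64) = -3.22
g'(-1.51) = -9.20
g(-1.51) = -4.37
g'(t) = 4*t*sin(t) + 2*t + 16*sin(t) - 4*cos(t) + 4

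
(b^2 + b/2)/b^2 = (b + 1/2)/b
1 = 1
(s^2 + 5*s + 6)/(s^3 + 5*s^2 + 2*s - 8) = (s + 3)/(s^2 + 3*s - 4)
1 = 1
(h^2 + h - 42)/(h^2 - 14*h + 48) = (h + 7)/(h - 8)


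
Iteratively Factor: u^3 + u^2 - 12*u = (u + 4)*(u^2 - 3*u) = u*(u + 4)*(u - 3)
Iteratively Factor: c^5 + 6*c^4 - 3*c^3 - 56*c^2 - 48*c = (c + 4)*(c^4 + 2*c^3 - 11*c^2 - 12*c) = (c - 3)*(c + 4)*(c^3 + 5*c^2 + 4*c) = (c - 3)*(c + 4)^2*(c^2 + c) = c*(c - 3)*(c + 4)^2*(c + 1)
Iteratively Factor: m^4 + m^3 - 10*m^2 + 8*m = (m - 2)*(m^3 + 3*m^2 - 4*m) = m*(m - 2)*(m^2 + 3*m - 4) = m*(m - 2)*(m + 4)*(m - 1)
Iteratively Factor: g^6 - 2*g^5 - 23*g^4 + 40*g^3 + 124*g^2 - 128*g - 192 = (g + 1)*(g^5 - 3*g^4 - 20*g^3 + 60*g^2 + 64*g - 192) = (g - 2)*(g + 1)*(g^4 - g^3 - 22*g^2 + 16*g + 96) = (g - 2)*(g + 1)*(g + 2)*(g^3 - 3*g^2 - 16*g + 48) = (g - 4)*(g - 2)*(g + 1)*(g + 2)*(g^2 + g - 12) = (g - 4)*(g - 2)*(g + 1)*(g + 2)*(g + 4)*(g - 3)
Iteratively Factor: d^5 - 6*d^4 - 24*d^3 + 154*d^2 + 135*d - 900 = (d - 5)*(d^4 - d^3 - 29*d^2 + 9*d + 180) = (d - 5)*(d + 3)*(d^3 - 4*d^2 - 17*d + 60) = (d - 5)^2*(d + 3)*(d^2 + d - 12) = (d - 5)^2*(d - 3)*(d + 3)*(d + 4)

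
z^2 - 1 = (z - 1)*(z + 1)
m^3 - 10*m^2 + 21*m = m*(m - 7)*(m - 3)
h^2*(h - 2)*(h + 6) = h^4 + 4*h^3 - 12*h^2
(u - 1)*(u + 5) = u^2 + 4*u - 5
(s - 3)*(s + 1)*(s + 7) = s^3 + 5*s^2 - 17*s - 21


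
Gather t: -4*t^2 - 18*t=-4*t^2 - 18*t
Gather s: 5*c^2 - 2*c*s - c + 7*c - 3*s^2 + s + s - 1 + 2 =5*c^2 + 6*c - 3*s^2 + s*(2 - 2*c) + 1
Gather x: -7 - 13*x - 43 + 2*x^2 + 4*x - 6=2*x^2 - 9*x - 56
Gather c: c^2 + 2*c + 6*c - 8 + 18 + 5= c^2 + 8*c + 15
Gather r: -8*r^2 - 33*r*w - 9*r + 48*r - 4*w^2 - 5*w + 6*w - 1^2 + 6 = -8*r^2 + r*(39 - 33*w) - 4*w^2 + w + 5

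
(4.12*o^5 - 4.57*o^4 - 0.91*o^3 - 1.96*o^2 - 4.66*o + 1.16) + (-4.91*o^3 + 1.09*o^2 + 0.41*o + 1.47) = 4.12*o^5 - 4.57*o^4 - 5.82*o^3 - 0.87*o^2 - 4.25*o + 2.63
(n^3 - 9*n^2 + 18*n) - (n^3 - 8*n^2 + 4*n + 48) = -n^2 + 14*n - 48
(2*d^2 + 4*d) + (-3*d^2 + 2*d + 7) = -d^2 + 6*d + 7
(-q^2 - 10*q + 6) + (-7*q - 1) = -q^2 - 17*q + 5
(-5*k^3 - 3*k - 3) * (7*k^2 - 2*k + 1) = -35*k^5 + 10*k^4 - 26*k^3 - 15*k^2 + 3*k - 3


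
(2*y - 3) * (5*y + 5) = 10*y^2 - 5*y - 15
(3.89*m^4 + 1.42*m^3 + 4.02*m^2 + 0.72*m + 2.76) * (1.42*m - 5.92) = 5.5238*m^5 - 21.0124*m^4 - 2.698*m^3 - 22.776*m^2 - 0.3432*m - 16.3392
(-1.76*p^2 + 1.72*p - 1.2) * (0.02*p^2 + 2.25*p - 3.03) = -0.0352*p^4 - 3.9256*p^3 + 9.1788*p^2 - 7.9116*p + 3.636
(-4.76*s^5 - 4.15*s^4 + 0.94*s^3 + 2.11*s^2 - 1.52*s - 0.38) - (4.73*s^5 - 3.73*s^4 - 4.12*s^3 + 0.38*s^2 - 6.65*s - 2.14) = -9.49*s^5 - 0.42*s^4 + 5.06*s^3 + 1.73*s^2 + 5.13*s + 1.76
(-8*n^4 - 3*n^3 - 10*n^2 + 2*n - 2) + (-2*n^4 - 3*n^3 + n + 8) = -10*n^4 - 6*n^3 - 10*n^2 + 3*n + 6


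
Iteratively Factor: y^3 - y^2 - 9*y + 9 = (y - 3)*(y^2 + 2*y - 3) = (y - 3)*(y + 3)*(y - 1)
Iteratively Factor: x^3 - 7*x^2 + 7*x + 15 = (x + 1)*(x^2 - 8*x + 15) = (x - 3)*(x + 1)*(x - 5)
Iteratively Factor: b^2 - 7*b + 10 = (b - 5)*(b - 2)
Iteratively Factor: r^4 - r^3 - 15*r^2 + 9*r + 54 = (r + 2)*(r^3 - 3*r^2 - 9*r + 27) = (r + 2)*(r + 3)*(r^2 - 6*r + 9) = (r - 3)*(r + 2)*(r + 3)*(r - 3)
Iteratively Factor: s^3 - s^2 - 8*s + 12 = (s - 2)*(s^2 + s - 6) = (s - 2)*(s + 3)*(s - 2)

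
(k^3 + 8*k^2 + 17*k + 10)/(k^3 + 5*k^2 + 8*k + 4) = (k + 5)/(k + 2)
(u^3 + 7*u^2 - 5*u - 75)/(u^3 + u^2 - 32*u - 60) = (u^2 + 2*u - 15)/(u^2 - 4*u - 12)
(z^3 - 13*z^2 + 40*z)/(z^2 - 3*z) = (z^2 - 13*z + 40)/(z - 3)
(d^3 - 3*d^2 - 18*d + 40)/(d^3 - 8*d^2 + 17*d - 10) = (d + 4)/(d - 1)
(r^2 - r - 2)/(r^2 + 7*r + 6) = (r - 2)/(r + 6)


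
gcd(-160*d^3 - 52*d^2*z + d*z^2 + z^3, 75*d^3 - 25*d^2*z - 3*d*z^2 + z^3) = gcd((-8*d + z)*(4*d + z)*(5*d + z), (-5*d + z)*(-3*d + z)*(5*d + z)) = 5*d + z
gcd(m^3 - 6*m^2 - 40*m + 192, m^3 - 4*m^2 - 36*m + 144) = m^2 + 2*m - 24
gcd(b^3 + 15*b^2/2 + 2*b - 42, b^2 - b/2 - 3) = b - 2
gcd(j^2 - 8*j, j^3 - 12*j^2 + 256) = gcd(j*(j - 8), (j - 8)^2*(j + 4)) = j - 8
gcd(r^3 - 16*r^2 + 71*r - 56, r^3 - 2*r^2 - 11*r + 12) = r - 1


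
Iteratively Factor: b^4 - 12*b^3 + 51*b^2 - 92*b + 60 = (b - 3)*(b^3 - 9*b^2 + 24*b - 20) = (b - 5)*(b - 3)*(b^2 - 4*b + 4) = (b - 5)*(b - 3)*(b - 2)*(b - 2)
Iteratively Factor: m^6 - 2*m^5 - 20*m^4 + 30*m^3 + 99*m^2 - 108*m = (m + 3)*(m^5 - 5*m^4 - 5*m^3 + 45*m^2 - 36*m) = (m + 3)^2*(m^4 - 8*m^3 + 19*m^2 - 12*m) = (m - 3)*(m + 3)^2*(m^3 - 5*m^2 + 4*m) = m*(m - 3)*(m + 3)^2*(m^2 - 5*m + 4) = m*(m - 4)*(m - 3)*(m + 3)^2*(m - 1)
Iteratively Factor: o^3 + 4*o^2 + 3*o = (o + 1)*(o^2 + 3*o) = o*(o + 1)*(o + 3)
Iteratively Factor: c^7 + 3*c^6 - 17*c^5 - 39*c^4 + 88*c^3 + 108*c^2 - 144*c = (c - 3)*(c^6 + 6*c^5 + c^4 - 36*c^3 - 20*c^2 + 48*c) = (c - 3)*(c - 2)*(c^5 + 8*c^4 + 17*c^3 - 2*c^2 - 24*c) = (c - 3)*(c - 2)*(c - 1)*(c^4 + 9*c^3 + 26*c^2 + 24*c) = (c - 3)*(c - 2)*(c - 1)*(c + 3)*(c^3 + 6*c^2 + 8*c) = (c - 3)*(c - 2)*(c - 1)*(c + 3)*(c + 4)*(c^2 + 2*c) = c*(c - 3)*(c - 2)*(c - 1)*(c + 3)*(c + 4)*(c + 2)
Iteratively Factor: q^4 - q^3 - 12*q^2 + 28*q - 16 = (q - 2)*(q^3 + q^2 - 10*q + 8) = (q - 2)^2*(q^2 + 3*q - 4) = (q - 2)^2*(q + 4)*(q - 1)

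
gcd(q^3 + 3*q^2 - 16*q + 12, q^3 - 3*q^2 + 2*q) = q^2 - 3*q + 2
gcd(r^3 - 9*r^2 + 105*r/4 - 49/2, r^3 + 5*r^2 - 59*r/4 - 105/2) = r - 7/2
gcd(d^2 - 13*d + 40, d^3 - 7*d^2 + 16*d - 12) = 1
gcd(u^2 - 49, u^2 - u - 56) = u + 7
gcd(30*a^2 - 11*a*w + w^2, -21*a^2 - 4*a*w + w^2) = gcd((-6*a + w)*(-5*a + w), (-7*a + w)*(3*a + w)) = 1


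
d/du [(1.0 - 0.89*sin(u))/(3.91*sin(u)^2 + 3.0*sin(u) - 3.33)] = (3.4799*sin(u)^2 - 7.82*sin(u) - 0.0362999999999998)*cos(u)/(15.2881*sin(u)^4 + 23.46*sin(u)^3 - 17.0406*sin(u)^2 - 19.98*sin(u) + 11.0889)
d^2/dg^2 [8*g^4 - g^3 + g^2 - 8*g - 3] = 96*g^2 - 6*g + 2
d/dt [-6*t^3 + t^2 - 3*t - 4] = -18*t^2 + 2*t - 3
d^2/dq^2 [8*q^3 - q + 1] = 48*q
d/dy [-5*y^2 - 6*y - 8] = -10*y - 6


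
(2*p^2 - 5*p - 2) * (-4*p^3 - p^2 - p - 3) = -8*p^5 + 18*p^4 + 11*p^3 + p^2 + 17*p + 6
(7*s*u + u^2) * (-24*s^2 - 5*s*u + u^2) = -168*s^3*u - 59*s^2*u^2 + 2*s*u^3 + u^4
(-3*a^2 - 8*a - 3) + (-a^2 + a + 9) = -4*a^2 - 7*a + 6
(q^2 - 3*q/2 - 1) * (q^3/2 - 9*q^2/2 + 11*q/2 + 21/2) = q^5/2 - 21*q^4/4 + 47*q^3/4 + 27*q^2/4 - 85*q/4 - 21/2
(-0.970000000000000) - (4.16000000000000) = -5.13000000000000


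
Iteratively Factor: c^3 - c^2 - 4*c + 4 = (c + 2)*(c^2 - 3*c + 2) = (c - 1)*(c + 2)*(c - 2)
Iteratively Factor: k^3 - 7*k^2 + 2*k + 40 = (k + 2)*(k^2 - 9*k + 20) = (k - 4)*(k + 2)*(k - 5)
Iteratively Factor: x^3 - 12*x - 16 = (x + 2)*(x^2 - 2*x - 8) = (x + 2)^2*(x - 4)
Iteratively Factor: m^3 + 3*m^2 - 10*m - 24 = (m + 4)*(m^2 - m - 6) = (m - 3)*(m + 4)*(m + 2)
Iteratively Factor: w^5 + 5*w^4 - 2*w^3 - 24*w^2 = (w + 4)*(w^4 + w^3 - 6*w^2) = w*(w + 4)*(w^3 + w^2 - 6*w) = w*(w - 2)*(w + 4)*(w^2 + 3*w) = w*(w - 2)*(w + 3)*(w + 4)*(w)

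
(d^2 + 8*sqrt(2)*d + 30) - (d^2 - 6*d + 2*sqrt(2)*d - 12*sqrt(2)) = 6*d + 6*sqrt(2)*d + 12*sqrt(2) + 30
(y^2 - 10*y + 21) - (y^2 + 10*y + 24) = -20*y - 3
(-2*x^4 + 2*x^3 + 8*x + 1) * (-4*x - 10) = 8*x^5 + 12*x^4 - 20*x^3 - 32*x^2 - 84*x - 10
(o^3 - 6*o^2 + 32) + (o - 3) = o^3 - 6*o^2 + o + 29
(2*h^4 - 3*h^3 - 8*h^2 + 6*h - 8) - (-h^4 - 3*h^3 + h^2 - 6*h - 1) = 3*h^4 - 9*h^2 + 12*h - 7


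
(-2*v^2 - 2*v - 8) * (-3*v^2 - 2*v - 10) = 6*v^4 + 10*v^3 + 48*v^2 + 36*v + 80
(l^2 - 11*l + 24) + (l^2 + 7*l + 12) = 2*l^2 - 4*l + 36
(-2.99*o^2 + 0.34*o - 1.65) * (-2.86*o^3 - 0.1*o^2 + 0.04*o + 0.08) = 8.5514*o^5 - 0.6734*o^4 + 4.5654*o^3 - 0.0606*o^2 - 0.0388*o - 0.132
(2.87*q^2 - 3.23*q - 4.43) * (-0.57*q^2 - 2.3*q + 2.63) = -1.6359*q^4 - 4.7599*q^3 + 17.5022*q^2 + 1.6941*q - 11.6509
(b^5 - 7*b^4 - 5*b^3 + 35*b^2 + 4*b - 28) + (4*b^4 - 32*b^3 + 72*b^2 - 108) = b^5 - 3*b^4 - 37*b^3 + 107*b^2 + 4*b - 136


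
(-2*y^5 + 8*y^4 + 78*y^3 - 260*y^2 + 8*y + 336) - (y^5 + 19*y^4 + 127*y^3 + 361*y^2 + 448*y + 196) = -3*y^5 - 11*y^4 - 49*y^3 - 621*y^2 - 440*y + 140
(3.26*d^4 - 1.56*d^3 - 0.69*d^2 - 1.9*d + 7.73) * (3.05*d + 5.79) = 9.943*d^5 + 14.1174*d^4 - 11.1369*d^3 - 9.7901*d^2 + 12.5755*d + 44.7567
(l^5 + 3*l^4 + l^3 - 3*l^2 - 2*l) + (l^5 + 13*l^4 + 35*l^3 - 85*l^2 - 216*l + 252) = 2*l^5 + 16*l^4 + 36*l^3 - 88*l^2 - 218*l + 252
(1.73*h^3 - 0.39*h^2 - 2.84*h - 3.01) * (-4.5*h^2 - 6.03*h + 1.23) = -7.785*h^5 - 8.6769*h^4 + 17.2596*h^3 + 30.1905*h^2 + 14.6571*h - 3.7023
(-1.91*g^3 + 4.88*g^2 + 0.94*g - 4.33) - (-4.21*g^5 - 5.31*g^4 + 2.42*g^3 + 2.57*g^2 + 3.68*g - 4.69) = 4.21*g^5 + 5.31*g^4 - 4.33*g^3 + 2.31*g^2 - 2.74*g + 0.36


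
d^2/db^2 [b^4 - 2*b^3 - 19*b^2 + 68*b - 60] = 12*b^2 - 12*b - 38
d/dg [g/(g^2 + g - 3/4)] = 4*(-4*g^2 - 3)/(16*g^4 + 32*g^3 - 8*g^2 - 24*g + 9)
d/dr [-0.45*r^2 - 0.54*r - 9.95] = -0.9*r - 0.54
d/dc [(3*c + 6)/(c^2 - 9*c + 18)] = 3*(-c^2 - 4*c + 36)/(c^4 - 18*c^3 + 117*c^2 - 324*c + 324)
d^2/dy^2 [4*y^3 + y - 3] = 24*y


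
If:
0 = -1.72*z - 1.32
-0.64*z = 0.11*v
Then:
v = 4.47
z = -0.77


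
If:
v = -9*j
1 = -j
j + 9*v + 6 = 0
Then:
No Solution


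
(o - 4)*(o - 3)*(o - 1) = o^3 - 8*o^2 + 19*o - 12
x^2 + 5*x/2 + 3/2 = (x + 1)*(x + 3/2)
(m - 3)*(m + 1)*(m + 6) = m^3 + 4*m^2 - 15*m - 18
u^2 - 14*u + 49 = (u - 7)^2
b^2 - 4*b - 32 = (b - 8)*(b + 4)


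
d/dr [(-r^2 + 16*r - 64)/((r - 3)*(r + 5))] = 2*(-9*r^2 + 79*r - 56)/(r^4 + 4*r^3 - 26*r^2 - 60*r + 225)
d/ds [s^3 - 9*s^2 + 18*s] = 3*s^2 - 18*s + 18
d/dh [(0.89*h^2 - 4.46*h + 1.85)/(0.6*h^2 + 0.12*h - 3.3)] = (2.7828*h^2 - 8.094*h + 14.496)/(0.36*h^4 + 0.144*h^3 - 3.9456*h^2 - 0.792*h + 10.89)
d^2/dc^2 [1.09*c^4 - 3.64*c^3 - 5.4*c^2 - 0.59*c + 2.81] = 13.08*c^2 - 21.84*c - 10.8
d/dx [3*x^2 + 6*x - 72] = 6*x + 6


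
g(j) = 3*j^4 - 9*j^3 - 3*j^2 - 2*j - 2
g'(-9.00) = -10883.00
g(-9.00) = 26017.00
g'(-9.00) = -10883.00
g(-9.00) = 26017.00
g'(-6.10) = -3693.84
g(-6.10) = 6095.15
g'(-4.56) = -1673.89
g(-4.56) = 2095.23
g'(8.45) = 5259.65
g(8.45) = 9631.68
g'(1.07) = -24.63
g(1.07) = -14.67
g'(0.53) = -10.98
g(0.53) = -5.01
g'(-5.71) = -3082.08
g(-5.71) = 4776.21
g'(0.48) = -9.77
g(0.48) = -4.49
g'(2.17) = -19.54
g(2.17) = -45.91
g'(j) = 12*j^3 - 27*j^2 - 6*j - 2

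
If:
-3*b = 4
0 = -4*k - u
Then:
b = -4/3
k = -u/4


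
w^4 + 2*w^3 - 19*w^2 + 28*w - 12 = (w - 2)*(w - 1)^2*(w + 6)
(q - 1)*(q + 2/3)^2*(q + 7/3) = q^4 + 8*q^3/3 - q^2/9 - 68*q/27 - 28/27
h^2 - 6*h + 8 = (h - 4)*(h - 2)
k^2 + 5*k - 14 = (k - 2)*(k + 7)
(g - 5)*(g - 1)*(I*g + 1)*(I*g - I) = -g^4 + 7*g^3 + I*g^3 - 11*g^2 - 7*I*g^2 + 5*g + 11*I*g - 5*I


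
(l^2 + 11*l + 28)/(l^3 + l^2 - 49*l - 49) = (l + 4)/(l^2 - 6*l - 7)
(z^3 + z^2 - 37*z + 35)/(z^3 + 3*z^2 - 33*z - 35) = (z - 1)/(z + 1)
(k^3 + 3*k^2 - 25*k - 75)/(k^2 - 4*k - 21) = (k^2 - 25)/(k - 7)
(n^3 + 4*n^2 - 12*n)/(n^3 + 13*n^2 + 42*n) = (n - 2)/(n + 7)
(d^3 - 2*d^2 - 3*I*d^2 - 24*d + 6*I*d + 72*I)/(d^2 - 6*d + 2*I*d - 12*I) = (d^2 + d*(4 - 3*I) - 12*I)/(d + 2*I)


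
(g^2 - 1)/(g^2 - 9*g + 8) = (g + 1)/(g - 8)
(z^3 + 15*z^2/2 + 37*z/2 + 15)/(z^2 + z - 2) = (2*z^2 + 11*z + 15)/(2*(z - 1))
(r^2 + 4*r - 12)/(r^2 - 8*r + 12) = (r + 6)/(r - 6)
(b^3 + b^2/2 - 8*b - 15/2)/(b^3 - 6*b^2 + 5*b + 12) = (b + 5/2)/(b - 4)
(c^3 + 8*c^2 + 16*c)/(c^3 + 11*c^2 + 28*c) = (c + 4)/(c + 7)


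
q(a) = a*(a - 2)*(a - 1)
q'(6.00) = 74.00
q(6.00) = 120.00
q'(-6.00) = 146.00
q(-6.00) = -336.00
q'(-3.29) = 54.21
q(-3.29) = -74.66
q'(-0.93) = 10.17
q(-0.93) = -5.26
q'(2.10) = 2.63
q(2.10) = 0.23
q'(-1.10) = 12.23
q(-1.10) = -7.16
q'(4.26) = 30.88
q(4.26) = 31.39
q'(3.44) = 16.86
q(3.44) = 12.09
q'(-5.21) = 114.69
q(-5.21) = -233.27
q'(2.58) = 6.49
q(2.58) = 2.36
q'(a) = a*(a - 2) + a*(a - 1) + (a - 2)*(a - 1)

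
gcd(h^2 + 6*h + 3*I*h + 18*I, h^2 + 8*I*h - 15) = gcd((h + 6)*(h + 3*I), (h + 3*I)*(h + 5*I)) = h + 3*I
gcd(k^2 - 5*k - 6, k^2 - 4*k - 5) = k + 1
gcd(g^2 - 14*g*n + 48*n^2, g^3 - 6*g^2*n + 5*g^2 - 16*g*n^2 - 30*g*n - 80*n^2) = g - 8*n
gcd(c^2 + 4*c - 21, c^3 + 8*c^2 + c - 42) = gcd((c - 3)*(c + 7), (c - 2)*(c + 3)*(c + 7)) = c + 7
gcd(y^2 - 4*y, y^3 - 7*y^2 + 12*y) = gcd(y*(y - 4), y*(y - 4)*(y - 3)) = y^2 - 4*y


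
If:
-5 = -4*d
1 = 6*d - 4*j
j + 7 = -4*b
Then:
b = -69/32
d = 5/4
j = 13/8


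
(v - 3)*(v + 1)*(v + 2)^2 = v^4 + 2*v^3 - 7*v^2 - 20*v - 12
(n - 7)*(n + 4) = n^2 - 3*n - 28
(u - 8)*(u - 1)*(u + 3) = u^3 - 6*u^2 - 19*u + 24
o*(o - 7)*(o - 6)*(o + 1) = o^4 - 12*o^3 + 29*o^2 + 42*o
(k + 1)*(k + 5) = k^2 + 6*k + 5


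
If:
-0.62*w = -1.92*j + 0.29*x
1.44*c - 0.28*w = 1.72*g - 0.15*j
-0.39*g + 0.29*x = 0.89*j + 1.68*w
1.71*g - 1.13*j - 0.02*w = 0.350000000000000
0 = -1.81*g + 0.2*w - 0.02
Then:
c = -0.03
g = -0.03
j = -0.35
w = -0.15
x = -1.99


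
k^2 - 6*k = k*(k - 6)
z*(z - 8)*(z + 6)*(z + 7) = z^4 + 5*z^3 - 62*z^2 - 336*z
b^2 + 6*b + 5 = (b + 1)*(b + 5)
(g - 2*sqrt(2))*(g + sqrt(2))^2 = g^3 - 6*g - 4*sqrt(2)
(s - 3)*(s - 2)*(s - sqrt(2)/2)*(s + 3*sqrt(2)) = s^4 - 5*s^3 + 5*sqrt(2)*s^3/2 - 25*sqrt(2)*s^2/2 + 3*s^2 + 15*s + 15*sqrt(2)*s - 18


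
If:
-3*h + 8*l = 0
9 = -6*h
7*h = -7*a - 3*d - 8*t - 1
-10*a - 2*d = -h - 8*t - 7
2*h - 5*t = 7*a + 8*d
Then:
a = 2185/1456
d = -3061/1456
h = -3/2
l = -9/16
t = 965/1456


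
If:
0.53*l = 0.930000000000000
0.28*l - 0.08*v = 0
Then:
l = 1.75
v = 6.14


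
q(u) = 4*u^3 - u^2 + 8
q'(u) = 12*u^2 - 2*u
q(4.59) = 373.74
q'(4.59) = 243.64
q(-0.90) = 4.27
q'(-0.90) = 11.52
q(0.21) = 7.99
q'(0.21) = 0.11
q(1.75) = 26.38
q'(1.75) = 33.25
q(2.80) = 87.97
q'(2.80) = 88.48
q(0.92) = 10.27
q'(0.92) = 8.32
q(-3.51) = -177.29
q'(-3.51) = 154.86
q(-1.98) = -26.97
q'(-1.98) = 51.00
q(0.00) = 8.00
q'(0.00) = 0.00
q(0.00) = 8.00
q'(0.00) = 0.00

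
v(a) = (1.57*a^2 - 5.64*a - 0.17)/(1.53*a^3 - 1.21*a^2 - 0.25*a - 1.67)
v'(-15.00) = -0.01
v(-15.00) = -0.08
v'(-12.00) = -0.01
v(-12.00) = -0.10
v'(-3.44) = -0.18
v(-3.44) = -0.49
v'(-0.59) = 1.30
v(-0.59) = -1.64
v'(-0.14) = 3.61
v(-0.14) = -0.39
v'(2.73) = 0.42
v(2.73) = -0.20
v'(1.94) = 3.32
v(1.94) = -1.17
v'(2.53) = 0.62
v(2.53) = -0.30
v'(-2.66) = -0.32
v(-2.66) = -0.68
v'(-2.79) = -0.29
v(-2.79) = -0.64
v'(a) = (3.14*a - 5.64)/(1.53*a^3 - 1.21*a^2 - 0.25*a - 1.67) + (-4.59*a^2 + 2.42*a + 0.25)*(1.57*a^2 - 5.64*a - 0.17)/(1.53*a^3 - 1.21*a^2 - 0.25*a - 1.67)^2 = (-2.4021*a^4 + 17.2584*a^3 - 6.4366*a^2 - 5.6552*a + 9.3763)/(2.3409*a^6 - 3.7026*a^5 + 0.6991*a^4 - 4.5052*a^3 + 4.1039*a^2 + 0.835*a + 2.7889)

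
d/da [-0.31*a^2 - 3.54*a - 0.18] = -0.62*a - 3.54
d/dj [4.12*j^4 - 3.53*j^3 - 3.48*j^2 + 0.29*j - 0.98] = 16.48*j^3 - 10.59*j^2 - 6.96*j + 0.29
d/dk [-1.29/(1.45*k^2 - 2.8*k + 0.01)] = (3.741*k - 3.612)/(1.45*k^2 - 2.8*k + 0.01)^2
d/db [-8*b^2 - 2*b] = -16*b - 2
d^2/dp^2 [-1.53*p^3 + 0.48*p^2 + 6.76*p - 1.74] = 0.96 - 9.18*p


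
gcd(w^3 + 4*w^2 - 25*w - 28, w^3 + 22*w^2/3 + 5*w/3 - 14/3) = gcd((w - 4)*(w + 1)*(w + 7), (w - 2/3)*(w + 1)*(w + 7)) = w^2 + 8*w + 7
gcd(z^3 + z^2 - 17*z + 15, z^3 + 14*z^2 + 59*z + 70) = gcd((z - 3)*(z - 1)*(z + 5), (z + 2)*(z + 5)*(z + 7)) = z + 5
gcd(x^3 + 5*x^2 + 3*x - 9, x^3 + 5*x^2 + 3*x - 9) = x^3 + 5*x^2 + 3*x - 9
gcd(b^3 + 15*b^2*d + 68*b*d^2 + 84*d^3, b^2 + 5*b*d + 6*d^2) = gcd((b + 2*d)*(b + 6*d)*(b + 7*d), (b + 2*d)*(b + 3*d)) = b + 2*d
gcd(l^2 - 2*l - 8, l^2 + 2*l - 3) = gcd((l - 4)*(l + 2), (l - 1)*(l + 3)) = 1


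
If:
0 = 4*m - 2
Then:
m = 1/2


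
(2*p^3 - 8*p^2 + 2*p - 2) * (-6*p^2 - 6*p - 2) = -12*p^5 + 36*p^4 + 32*p^3 + 16*p^2 + 8*p + 4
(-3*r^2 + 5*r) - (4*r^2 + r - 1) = -7*r^2 + 4*r + 1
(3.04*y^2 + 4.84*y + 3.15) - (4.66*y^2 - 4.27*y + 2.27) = -1.62*y^2 + 9.11*y + 0.88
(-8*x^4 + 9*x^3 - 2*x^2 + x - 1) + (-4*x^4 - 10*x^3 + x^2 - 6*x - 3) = -12*x^4 - x^3 - x^2 - 5*x - 4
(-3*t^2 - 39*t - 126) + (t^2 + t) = -2*t^2 - 38*t - 126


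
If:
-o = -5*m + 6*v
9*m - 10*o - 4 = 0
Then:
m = 60*v/41 - 4/41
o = 54*v/41 - 20/41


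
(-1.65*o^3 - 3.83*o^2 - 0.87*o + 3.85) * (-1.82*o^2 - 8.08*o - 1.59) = 3.003*o^5 + 20.3026*o^4 + 35.1533*o^3 + 6.1123*o^2 - 29.7247*o - 6.1215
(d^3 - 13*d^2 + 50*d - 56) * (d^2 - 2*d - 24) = d^5 - 15*d^4 + 52*d^3 + 156*d^2 - 1088*d + 1344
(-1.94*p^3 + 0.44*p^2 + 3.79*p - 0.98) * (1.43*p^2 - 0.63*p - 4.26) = -2.7742*p^5 + 1.8514*p^4 + 13.4069*p^3 - 5.6635*p^2 - 15.528*p + 4.1748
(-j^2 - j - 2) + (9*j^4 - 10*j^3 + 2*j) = 9*j^4 - 10*j^3 - j^2 + j - 2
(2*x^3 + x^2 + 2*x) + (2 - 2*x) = 2*x^3 + x^2 + 2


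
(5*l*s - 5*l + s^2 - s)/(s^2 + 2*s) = (5*l*s - 5*l + s^2 - s)/(s*(s + 2))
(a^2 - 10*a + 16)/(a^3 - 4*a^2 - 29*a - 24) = (a - 2)/(a^2 + 4*a + 3)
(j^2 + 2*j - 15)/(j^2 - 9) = (j + 5)/(j + 3)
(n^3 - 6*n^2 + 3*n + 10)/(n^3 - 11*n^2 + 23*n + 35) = (n - 2)/(n - 7)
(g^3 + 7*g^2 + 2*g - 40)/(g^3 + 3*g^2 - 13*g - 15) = (g^2 + 2*g - 8)/(g^2 - 2*g - 3)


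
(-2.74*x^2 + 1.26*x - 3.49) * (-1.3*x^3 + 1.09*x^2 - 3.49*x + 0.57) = 3.562*x^5 - 4.6246*x^4 + 15.473*x^3 - 9.7633*x^2 + 12.8983*x - 1.9893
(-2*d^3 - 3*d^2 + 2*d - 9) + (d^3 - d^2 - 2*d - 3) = -d^3 - 4*d^2 - 12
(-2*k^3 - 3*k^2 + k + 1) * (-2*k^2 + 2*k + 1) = 4*k^5 + 2*k^4 - 10*k^3 - 3*k^2 + 3*k + 1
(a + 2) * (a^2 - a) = a^3 + a^2 - 2*a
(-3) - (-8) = 5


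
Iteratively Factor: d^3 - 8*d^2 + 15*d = (d - 3)*(d^2 - 5*d) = (d - 5)*(d - 3)*(d)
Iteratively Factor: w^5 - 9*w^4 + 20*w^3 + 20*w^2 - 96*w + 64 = (w - 4)*(w^4 - 5*w^3 + 20*w - 16) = (w - 4)^2*(w^3 - w^2 - 4*w + 4) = (w - 4)^2*(w - 1)*(w^2 - 4) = (w - 4)^2*(w - 1)*(w + 2)*(w - 2)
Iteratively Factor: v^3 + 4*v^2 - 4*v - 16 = (v + 4)*(v^2 - 4) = (v - 2)*(v + 4)*(v + 2)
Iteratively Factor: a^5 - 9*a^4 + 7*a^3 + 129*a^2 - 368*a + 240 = (a + 4)*(a^4 - 13*a^3 + 59*a^2 - 107*a + 60) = (a - 1)*(a + 4)*(a^3 - 12*a^2 + 47*a - 60) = (a - 4)*(a - 1)*(a + 4)*(a^2 - 8*a + 15) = (a - 4)*(a - 3)*(a - 1)*(a + 4)*(a - 5)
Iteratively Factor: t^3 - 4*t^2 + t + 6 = (t + 1)*(t^2 - 5*t + 6) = (t - 2)*(t + 1)*(t - 3)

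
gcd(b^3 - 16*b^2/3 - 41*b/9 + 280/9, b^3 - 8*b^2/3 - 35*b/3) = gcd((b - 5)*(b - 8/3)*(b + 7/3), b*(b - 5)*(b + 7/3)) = b^2 - 8*b/3 - 35/3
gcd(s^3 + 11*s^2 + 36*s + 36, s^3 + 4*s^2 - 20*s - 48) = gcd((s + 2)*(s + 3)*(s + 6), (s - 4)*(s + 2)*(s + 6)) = s^2 + 8*s + 12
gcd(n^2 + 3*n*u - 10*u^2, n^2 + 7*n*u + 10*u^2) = n + 5*u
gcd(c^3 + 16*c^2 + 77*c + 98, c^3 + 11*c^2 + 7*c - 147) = c^2 + 14*c + 49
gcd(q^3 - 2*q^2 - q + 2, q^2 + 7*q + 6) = q + 1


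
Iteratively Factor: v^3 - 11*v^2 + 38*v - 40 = (v - 4)*(v^2 - 7*v + 10) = (v - 4)*(v - 2)*(v - 5)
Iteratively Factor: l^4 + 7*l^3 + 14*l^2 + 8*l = (l + 2)*(l^3 + 5*l^2 + 4*l) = (l + 1)*(l + 2)*(l^2 + 4*l) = (l + 1)*(l + 2)*(l + 4)*(l)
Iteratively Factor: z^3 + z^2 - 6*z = (z - 2)*(z^2 + 3*z) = (z - 2)*(z + 3)*(z)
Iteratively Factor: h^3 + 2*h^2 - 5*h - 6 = (h + 3)*(h^2 - h - 2) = (h + 1)*(h + 3)*(h - 2)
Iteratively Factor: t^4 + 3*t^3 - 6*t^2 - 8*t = (t)*(t^3 + 3*t^2 - 6*t - 8) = t*(t - 2)*(t^2 + 5*t + 4) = t*(t - 2)*(t + 1)*(t + 4)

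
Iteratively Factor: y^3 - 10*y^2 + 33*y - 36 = (y - 3)*(y^2 - 7*y + 12) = (y - 3)^2*(y - 4)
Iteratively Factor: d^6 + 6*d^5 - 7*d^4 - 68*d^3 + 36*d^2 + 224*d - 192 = (d - 2)*(d^5 + 8*d^4 + 9*d^3 - 50*d^2 - 64*d + 96) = (d - 2)^2*(d^4 + 10*d^3 + 29*d^2 + 8*d - 48) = (d - 2)^2*(d + 4)*(d^3 + 6*d^2 + 5*d - 12) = (d - 2)^2*(d + 4)^2*(d^2 + 2*d - 3) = (d - 2)^2*(d - 1)*(d + 4)^2*(d + 3)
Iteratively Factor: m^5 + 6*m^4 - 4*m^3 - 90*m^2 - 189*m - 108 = (m - 4)*(m^4 + 10*m^3 + 36*m^2 + 54*m + 27) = (m - 4)*(m + 3)*(m^3 + 7*m^2 + 15*m + 9) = (m - 4)*(m + 3)^2*(m^2 + 4*m + 3) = (m - 4)*(m + 1)*(m + 3)^2*(m + 3)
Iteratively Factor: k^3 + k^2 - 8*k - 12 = (k - 3)*(k^2 + 4*k + 4) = (k - 3)*(k + 2)*(k + 2)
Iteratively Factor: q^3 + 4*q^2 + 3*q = (q)*(q^2 + 4*q + 3) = q*(q + 1)*(q + 3)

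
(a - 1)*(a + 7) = a^2 + 6*a - 7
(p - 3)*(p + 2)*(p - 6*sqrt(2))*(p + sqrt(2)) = p^4 - 5*sqrt(2)*p^3 - p^3 - 18*p^2 + 5*sqrt(2)*p^2 + 12*p + 30*sqrt(2)*p + 72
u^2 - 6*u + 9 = (u - 3)^2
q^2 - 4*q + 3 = (q - 3)*(q - 1)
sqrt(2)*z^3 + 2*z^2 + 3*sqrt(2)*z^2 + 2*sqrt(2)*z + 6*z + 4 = (z + 2)*(z + sqrt(2))*(sqrt(2)*z + sqrt(2))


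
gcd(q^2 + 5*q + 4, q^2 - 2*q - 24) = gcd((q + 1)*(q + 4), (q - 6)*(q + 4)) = q + 4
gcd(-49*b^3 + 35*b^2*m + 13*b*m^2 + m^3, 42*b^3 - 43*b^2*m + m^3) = 7*b^2 - 6*b*m - m^2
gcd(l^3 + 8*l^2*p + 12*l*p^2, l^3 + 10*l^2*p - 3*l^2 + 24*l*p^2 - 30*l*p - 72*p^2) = l + 6*p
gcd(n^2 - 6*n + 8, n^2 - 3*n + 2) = n - 2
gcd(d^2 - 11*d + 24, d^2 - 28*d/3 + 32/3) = d - 8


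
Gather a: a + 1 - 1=a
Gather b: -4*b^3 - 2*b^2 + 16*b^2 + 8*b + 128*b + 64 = -4*b^3 + 14*b^2 + 136*b + 64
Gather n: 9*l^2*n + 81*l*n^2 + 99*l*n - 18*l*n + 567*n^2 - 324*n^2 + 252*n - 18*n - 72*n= n^2*(81*l + 243) + n*(9*l^2 + 81*l + 162)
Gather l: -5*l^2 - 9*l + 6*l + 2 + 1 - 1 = -5*l^2 - 3*l + 2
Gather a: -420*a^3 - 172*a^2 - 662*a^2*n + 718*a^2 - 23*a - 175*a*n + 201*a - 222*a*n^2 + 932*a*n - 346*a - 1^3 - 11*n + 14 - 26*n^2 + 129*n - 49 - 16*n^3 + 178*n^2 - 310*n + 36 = -420*a^3 + a^2*(546 - 662*n) + a*(-222*n^2 + 757*n - 168) - 16*n^3 + 152*n^2 - 192*n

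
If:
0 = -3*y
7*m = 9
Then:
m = 9/7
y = 0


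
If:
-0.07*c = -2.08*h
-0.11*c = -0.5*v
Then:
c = 4.54545454545455*v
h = 0.152972027972028*v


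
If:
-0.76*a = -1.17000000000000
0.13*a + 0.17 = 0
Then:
No Solution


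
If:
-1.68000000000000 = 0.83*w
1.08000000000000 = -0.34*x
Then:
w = -2.02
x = -3.18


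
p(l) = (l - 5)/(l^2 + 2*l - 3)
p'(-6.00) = -0.20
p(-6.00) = -0.52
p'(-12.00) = -0.02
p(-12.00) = -0.15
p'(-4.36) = -1.05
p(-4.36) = -1.28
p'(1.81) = 1.44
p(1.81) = -0.82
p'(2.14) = 0.69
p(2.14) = -0.49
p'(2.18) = 0.64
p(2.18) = -0.46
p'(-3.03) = -2222.16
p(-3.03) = -66.42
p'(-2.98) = -4999.94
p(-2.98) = 100.25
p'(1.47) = 4.43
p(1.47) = -1.68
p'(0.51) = 4.00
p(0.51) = 2.61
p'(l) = (-2*l - 2)*(l - 5)/(l^2 + 2*l - 3)^2 + 1/(l^2 + 2*l - 3)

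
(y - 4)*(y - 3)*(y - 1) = y^3 - 8*y^2 + 19*y - 12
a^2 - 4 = (a - 2)*(a + 2)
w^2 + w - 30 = (w - 5)*(w + 6)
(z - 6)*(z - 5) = z^2 - 11*z + 30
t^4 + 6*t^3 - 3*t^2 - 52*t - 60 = (t - 3)*(t + 2)^2*(t + 5)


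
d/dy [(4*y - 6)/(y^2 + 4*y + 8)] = 4*(-y^2 + 3*y + 14)/(y^4 + 8*y^3 + 32*y^2 + 64*y + 64)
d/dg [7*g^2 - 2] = 14*g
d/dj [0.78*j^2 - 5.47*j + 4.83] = 1.56*j - 5.47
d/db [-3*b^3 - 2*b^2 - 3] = b*(-9*b - 4)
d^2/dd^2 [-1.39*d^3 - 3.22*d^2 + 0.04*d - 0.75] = -8.34*d - 6.44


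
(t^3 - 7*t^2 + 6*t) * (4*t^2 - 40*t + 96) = 4*t^5 - 68*t^4 + 400*t^3 - 912*t^2 + 576*t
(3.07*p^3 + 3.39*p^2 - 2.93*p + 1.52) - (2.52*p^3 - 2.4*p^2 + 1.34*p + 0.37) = 0.55*p^3 + 5.79*p^2 - 4.27*p + 1.15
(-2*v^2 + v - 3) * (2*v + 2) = -4*v^3 - 2*v^2 - 4*v - 6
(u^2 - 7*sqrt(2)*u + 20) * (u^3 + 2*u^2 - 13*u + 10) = u^5 - 7*sqrt(2)*u^4 + 2*u^4 - 14*sqrt(2)*u^3 + 7*u^3 + 50*u^2 + 91*sqrt(2)*u^2 - 260*u - 70*sqrt(2)*u + 200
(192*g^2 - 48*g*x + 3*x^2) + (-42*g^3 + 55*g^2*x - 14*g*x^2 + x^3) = -42*g^3 + 55*g^2*x + 192*g^2 - 14*g*x^2 - 48*g*x + x^3 + 3*x^2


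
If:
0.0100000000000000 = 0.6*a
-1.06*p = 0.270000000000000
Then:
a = 0.02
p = -0.25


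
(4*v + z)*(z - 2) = 4*v*z - 8*v + z^2 - 2*z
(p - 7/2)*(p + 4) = p^2 + p/2 - 14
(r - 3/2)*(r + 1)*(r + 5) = r^3 + 9*r^2/2 - 4*r - 15/2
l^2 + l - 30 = (l - 5)*(l + 6)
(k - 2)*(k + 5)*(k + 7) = k^3 + 10*k^2 + 11*k - 70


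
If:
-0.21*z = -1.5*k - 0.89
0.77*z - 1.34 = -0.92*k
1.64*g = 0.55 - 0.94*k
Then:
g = 0.51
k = -0.30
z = 2.10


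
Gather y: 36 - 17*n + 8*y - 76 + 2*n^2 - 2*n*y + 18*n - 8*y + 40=2*n^2 - 2*n*y + n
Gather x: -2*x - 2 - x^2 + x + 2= -x^2 - x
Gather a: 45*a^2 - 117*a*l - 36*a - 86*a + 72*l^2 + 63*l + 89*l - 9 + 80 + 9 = 45*a^2 + a*(-117*l - 122) + 72*l^2 + 152*l + 80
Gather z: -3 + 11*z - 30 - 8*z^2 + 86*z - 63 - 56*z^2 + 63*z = -64*z^2 + 160*z - 96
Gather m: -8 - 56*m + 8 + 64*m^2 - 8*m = 64*m^2 - 64*m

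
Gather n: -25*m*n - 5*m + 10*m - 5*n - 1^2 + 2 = 5*m + n*(-25*m - 5) + 1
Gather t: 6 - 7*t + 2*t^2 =2*t^2 - 7*t + 6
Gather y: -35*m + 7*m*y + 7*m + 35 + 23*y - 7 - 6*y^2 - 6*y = -28*m - 6*y^2 + y*(7*m + 17) + 28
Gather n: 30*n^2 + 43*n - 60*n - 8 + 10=30*n^2 - 17*n + 2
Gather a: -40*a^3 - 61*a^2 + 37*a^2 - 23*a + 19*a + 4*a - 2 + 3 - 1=-40*a^3 - 24*a^2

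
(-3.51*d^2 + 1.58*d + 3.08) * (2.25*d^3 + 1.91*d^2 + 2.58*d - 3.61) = -7.8975*d^5 - 3.1491*d^4 + 0.891999999999999*d^3 + 22.6303*d^2 + 2.2426*d - 11.1188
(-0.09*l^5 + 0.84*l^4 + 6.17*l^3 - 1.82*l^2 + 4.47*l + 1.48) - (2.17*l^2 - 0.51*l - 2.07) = -0.09*l^5 + 0.84*l^4 + 6.17*l^3 - 3.99*l^2 + 4.98*l + 3.55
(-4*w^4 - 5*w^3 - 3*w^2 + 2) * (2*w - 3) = -8*w^5 + 2*w^4 + 9*w^3 + 9*w^2 + 4*w - 6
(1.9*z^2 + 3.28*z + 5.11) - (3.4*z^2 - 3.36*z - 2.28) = -1.5*z^2 + 6.64*z + 7.39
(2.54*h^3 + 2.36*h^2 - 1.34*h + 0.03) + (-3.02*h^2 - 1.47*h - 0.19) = 2.54*h^3 - 0.66*h^2 - 2.81*h - 0.16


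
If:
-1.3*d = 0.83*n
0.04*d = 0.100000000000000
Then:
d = 2.50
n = -3.92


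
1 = 1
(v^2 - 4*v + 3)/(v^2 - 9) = (v - 1)/(v + 3)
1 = 1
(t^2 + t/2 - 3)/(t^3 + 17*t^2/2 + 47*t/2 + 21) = (2*t - 3)/(2*t^2 + 13*t + 21)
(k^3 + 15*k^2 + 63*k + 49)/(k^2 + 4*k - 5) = (k^3 + 15*k^2 + 63*k + 49)/(k^2 + 4*k - 5)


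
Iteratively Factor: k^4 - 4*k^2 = (k - 2)*(k^3 + 2*k^2) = (k - 2)*(k + 2)*(k^2) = k*(k - 2)*(k + 2)*(k)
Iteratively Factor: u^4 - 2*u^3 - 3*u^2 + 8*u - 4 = (u - 1)*(u^3 - u^2 - 4*u + 4) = (u - 1)^2*(u^2 - 4) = (u - 1)^2*(u + 2)*(u - 2)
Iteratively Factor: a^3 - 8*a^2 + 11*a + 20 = (a - 5)*(a^2 - 3*a - 4) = (a - 5)*(a - 4)*(a + 1)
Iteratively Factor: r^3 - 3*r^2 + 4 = (r - 2)*(r^2 - r - 2) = (r - 2)^2*(r + 1)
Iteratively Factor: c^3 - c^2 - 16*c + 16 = (c - 1)*(c^2 - 16) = (c - 4)*(c - 1)*(c + 4)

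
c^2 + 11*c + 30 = (c + 5)*(c + 6)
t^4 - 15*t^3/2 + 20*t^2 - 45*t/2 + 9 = (t - 3)*(t - 2)*(t - 3/2)*(t - 1)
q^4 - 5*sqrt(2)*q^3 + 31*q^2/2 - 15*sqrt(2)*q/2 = q*(q - 5*sqrt(2)/2)*(q - 3*sqrt(2)/2)*(q - sqrt(2))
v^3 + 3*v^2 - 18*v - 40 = (v - 4)*(v + 2)*(v + 5)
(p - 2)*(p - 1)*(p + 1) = p^3 - 2*p^2 - p + 2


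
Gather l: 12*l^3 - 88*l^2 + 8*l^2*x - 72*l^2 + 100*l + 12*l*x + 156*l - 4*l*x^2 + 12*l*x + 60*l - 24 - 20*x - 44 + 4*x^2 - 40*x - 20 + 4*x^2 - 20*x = 12*l^3 + l^2*(8*x - 160) + l*(-4*x^2 + 24*x + 316) + 8*x^2 - 80*x - 88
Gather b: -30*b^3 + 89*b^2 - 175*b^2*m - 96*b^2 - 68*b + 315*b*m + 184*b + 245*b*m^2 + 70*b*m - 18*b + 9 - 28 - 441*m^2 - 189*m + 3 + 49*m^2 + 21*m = -30*b^3 + b^2*(-175*m - 7) + b*(245*m^2 + 385*m + 98) - 392*m^2 - 168*m - 16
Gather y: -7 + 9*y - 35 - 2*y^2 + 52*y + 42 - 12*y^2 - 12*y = -14*y^2 + 49*y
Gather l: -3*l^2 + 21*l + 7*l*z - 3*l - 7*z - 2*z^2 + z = -3*l^2 + l*(7*z + 18) - 2*z^2 - 6*z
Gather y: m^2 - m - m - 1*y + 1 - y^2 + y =m^2 - 2*m - y^2 + 1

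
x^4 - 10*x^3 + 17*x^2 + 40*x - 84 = (x - 7)*(x - 3)*(x - 2)*(x + 2)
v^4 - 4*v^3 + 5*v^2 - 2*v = v*(v - 2)*(v - 1)^2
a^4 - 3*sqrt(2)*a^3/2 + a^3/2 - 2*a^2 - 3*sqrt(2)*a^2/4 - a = a*(a + 1/2)*(a - 2*sqrt(2))*(a + sqrt(2)/2)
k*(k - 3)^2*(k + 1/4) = k^4 - 23*k^3/4 + 15*k^2/2 + 9*k/4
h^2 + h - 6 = (h - 2)*(h + 3)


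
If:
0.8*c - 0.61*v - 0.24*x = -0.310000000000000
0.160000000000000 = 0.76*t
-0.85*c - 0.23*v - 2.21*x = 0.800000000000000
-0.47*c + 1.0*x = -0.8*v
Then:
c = -0.53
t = 0.21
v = -0.13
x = -0.14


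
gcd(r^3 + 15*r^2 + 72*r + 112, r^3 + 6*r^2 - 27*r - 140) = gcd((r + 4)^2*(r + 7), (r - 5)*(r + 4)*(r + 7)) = r^2 + 11*r + 28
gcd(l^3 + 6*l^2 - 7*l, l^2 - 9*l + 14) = 1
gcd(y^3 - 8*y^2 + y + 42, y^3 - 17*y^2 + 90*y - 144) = y - 3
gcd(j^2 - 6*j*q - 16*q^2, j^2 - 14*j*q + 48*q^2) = -j + 8*q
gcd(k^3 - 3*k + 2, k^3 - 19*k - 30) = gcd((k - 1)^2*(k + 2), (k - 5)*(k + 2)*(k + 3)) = k + 2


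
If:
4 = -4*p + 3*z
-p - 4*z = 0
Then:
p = -16/19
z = 4/19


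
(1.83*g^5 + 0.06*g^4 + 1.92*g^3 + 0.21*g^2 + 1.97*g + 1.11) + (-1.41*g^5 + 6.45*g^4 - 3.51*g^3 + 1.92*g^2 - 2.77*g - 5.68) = 0.42*g^5 + 6.51*g^4 - 1.59*g^3 + 2.13*g^2 - 0.8*g - 4.57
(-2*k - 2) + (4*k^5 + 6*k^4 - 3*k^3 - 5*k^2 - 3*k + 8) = 4*k^5 + 6*k^4 - 3*k^3 - 5*k^2 - 5*k + 6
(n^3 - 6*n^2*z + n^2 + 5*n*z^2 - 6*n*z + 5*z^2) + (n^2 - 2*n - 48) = n^3 - 6*n^2*z + 2*n^2 + 5*n*z^2 - 6*n*z - 2*n + 5*z^2 - 48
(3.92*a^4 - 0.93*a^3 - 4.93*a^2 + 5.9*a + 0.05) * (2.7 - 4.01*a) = -15.7192*a^5 + 14.3133*a^4 + 17.2583*a^3 - 36.97*a^2 + 15.7295*a + 0.135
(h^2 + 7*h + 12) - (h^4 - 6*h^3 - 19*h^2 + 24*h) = -h^4 + 6*h^3 + 20*h^2 - 17*h + 12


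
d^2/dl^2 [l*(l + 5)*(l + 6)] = 6*l + 22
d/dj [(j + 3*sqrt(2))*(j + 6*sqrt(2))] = 2*j + 9*sqrt(2)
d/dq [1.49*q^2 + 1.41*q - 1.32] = 2.98*q + 1.41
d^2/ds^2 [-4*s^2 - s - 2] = -8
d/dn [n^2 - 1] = 2*n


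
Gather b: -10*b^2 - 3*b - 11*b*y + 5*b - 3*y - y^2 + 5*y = -10*b^2 + b*(2 - 11*y) - y^2 + 2*y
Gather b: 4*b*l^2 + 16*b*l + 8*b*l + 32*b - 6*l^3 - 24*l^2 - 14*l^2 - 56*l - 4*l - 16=b*(4*l^2 + 24*l + 32) - 6*l^3 - 38*l^2 - 60*l - 16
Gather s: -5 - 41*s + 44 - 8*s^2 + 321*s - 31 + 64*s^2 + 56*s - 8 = 56*s^2 + 336*s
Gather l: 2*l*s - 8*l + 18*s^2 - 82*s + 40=l*(2*s - 8) + 18*s^2 - 82*s + 40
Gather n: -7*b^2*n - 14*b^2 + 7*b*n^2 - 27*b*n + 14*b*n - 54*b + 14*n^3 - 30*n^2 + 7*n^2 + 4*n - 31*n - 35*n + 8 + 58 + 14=-14*b^2 - 54*b + 14*n^3 + n^2*(7*b - 23) + n*(-7*b^2 - 13*b - 62) + 80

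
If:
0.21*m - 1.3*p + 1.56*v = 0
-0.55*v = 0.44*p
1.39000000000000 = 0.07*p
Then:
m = 240.93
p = 19.86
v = -15.89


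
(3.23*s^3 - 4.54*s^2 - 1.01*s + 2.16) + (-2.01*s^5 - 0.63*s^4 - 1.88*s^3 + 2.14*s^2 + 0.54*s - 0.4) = -2.01*s^5 - 0.63*s^4 + 1.35*s^3 - 2.4*s^2 - 0.47*s + 1.76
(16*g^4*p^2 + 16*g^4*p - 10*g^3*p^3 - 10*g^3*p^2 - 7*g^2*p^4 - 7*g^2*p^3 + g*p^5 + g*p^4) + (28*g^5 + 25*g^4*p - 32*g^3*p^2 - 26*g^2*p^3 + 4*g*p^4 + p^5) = 28*g^5 + 16*g^4*p^2 + 41*g^4*p - 10*g^3*p^3 - 42*g^3*p^2 - 7*g^2*p^4 - 33*g^2*p^3 + g*p^5 + 5*g*p^4 + p^5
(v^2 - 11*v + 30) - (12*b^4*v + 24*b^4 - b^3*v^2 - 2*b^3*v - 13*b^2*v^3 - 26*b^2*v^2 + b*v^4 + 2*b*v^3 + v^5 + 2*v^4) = -12*b^4*v - 24*b^4 + b^3*v^2 + 2*b^3*v + 13*b^2*v^3 + 26*b^2*v^2 - b*v^4 - 2*b*v^3 - v^5 - 2*v^4 + v^2 - 11*v + 30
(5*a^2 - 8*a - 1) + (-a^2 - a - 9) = 4*a^2 - 9*a - 10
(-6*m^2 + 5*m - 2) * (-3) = 18*m^2 - 15*m + 6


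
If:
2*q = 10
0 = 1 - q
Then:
No Solution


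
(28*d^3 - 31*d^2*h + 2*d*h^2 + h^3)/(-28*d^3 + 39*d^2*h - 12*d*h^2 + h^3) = (-7*d - h)/(7*d - h)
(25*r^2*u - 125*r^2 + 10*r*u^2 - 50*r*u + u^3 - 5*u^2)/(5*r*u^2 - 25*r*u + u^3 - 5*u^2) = (5*r + u)/u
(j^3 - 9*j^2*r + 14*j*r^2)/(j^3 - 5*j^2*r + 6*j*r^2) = (-j + 7*r)/(-j + 3*r)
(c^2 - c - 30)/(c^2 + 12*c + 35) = (c - 6)/(c + 7)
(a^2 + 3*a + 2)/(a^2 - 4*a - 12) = (a + 1)/(a - 6)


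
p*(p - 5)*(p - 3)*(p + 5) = p^4 - 3*p^3 - 25*p^2 + 75*p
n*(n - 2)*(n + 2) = n^3 - 4*n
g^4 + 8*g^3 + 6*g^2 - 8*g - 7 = (g - 1)*(g + 1)^2*(g + 7)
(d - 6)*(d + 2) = d^2 - 4*d - 12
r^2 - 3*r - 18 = (r - 6)*(r + 3)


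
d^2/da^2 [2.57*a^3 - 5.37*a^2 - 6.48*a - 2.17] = 15.42*a - 10.74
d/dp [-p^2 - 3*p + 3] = -2*p - 3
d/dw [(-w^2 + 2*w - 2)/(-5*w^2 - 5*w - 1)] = 3*(5*w^2 - 6*w - 4)/(25*w^4 + 50*w^3 + 35*w^2 + 10*w + 1)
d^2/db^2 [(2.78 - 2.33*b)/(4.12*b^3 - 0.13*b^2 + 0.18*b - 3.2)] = (-237.302112*b^5 + 573.753672*b^4 - 20.446386*b^3 - 355.97286*b^2 + 225.334488*b - 4.816976)/(69.934528*b^9 - 6.620016*b^8 + 9.37506*b^7 - 163.534885*b^6 + 10.69311*b^5 - 14.413596*b^4 + 127.021512*b^3 - 4.30464*b^2 + 5.5296*b - 32.768)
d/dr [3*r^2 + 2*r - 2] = 6*r + 2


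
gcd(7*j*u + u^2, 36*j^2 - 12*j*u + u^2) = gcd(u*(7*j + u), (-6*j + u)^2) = 1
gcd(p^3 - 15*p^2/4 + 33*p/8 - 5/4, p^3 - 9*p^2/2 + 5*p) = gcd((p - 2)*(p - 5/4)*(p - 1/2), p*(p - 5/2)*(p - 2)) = p - 2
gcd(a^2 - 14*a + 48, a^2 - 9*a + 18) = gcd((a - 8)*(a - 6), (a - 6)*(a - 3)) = a - 6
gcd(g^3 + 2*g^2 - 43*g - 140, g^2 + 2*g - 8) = g + 4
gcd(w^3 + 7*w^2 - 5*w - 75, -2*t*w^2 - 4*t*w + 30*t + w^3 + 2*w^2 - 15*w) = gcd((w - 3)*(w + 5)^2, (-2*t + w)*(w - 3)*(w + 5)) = w^2 + 2*w - 15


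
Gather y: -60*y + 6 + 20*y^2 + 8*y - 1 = 20*y^2 - 52*y + 5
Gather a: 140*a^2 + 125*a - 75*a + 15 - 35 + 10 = 140*a^2 + 50*a - 10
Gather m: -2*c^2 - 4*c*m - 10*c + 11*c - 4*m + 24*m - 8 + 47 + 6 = -2*c^2 + c + m*(20 - 4*c) + 45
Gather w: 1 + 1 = 2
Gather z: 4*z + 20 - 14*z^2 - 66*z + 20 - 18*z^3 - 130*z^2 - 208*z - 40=-18*z^3 - 144*z^2 - 270*z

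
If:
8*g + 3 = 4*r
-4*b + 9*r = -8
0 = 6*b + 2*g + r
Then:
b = 91/248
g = -183/248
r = -45/62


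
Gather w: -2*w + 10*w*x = w*(10*x - 2)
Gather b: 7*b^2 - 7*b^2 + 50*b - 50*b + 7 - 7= 0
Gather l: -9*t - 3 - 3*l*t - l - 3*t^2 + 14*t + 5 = l*(-3*t - 1) - 3*t^2 + 5*t + 2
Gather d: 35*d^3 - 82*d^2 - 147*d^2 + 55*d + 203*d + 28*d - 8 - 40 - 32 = 35*d^3 - 229*d^2 + 286*d - 80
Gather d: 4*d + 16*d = 20*d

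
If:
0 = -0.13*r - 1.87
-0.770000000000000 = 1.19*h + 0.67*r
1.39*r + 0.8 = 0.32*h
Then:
No Solution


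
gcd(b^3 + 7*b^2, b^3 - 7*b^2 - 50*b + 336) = b + 7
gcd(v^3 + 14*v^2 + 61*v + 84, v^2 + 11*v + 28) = v^2 + 11*v + 28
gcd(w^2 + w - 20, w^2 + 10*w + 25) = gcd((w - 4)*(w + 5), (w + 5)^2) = w + 5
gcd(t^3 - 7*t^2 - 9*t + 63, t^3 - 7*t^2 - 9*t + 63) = t^3 - 7*t^2 - 9*t + 63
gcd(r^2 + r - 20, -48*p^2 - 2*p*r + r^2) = 1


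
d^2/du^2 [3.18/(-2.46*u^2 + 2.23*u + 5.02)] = (-38.488176*u^2 + 34.889688*u + 3.18*(4.92*u - 2.23)*(9.84*u - 4.46) + 78.540912)/(-2.46*u^2 + 2.23*u + 5.02)^3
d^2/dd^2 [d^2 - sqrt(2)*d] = 2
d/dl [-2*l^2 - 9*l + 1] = -4*l - 9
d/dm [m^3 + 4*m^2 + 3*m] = 3*m^2 + 8*m + 3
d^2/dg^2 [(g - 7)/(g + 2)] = -18/(g + 2)^3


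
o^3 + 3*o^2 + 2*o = o*(o + 1)*(o + 2)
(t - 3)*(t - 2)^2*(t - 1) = t^4 - 8*t^3 + 23*t^2 - 28*t + 12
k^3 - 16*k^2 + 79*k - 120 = (k - 8)*(k - 5)*(k - 3)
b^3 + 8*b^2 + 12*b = b*(b + 2)*(b + 6)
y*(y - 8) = y^2 - 8*y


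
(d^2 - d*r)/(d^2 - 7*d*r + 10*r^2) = d*(d - r)/(d^2 - 7*d*r + 10*r^2)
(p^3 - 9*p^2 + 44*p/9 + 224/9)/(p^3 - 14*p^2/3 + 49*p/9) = (3*p^2 - 20*p - 32)/(p*(3*p - 7))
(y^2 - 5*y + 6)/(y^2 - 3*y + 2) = (y - 3)/(y - 1)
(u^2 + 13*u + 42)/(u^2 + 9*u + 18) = (u + 7)/(u + 3)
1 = 1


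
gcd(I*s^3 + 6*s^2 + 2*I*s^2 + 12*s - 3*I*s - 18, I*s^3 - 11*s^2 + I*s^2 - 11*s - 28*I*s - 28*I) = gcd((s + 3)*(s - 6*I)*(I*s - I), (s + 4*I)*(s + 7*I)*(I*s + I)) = 1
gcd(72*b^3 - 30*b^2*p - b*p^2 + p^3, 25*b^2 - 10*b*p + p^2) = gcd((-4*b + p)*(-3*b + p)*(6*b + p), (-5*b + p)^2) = 1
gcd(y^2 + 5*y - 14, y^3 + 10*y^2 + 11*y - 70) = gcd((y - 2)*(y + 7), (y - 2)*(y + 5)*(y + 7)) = y^2 + 5*y - 14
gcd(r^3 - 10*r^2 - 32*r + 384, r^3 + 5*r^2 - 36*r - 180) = r + 6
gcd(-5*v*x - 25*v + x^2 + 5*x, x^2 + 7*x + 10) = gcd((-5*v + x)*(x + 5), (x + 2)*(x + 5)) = x + 5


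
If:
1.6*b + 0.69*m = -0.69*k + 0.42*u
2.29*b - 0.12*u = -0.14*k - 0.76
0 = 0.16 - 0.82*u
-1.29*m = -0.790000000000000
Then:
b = -0.34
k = 0.29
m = 0.61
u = 0.20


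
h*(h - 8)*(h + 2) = h^3 - 6*h^2 - 16*h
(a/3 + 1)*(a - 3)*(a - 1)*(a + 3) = a^4/3 + 2*a^3/3 - 4*a^2 - 6*a + 9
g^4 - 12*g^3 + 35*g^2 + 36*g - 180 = (g - 6)*(g - 5)*(g - 3)*(g + 2)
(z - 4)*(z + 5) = z^2 + z - 20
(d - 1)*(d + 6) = d^2 + 5*d - 6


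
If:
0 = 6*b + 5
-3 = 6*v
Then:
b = -5/6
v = -1/2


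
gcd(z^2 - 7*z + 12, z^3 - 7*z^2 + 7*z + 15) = z - 3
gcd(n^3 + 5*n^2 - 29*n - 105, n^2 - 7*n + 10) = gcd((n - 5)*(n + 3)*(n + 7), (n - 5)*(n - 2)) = n - 5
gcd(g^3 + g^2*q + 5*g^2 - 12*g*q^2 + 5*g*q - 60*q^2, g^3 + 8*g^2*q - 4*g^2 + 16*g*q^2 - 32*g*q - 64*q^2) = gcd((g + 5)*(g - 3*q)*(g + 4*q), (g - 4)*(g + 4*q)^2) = g + 4*q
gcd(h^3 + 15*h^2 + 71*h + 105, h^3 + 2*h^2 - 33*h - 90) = h^2 + 8*h + 15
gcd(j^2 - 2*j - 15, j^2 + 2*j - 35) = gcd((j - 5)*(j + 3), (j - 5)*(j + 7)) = j - 5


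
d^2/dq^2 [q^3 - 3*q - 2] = 6*q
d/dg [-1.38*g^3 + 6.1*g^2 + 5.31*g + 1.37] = -4.14*g^2 + 12.2*g + 5.31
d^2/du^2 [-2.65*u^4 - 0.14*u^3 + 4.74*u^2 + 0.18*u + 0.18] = -31.8*u^2 - 0.84*u + 9.48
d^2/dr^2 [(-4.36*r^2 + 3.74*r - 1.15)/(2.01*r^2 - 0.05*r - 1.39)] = (-2.8421709430404e-14*r^4 + 29.343588*r^3 - 100.965114*r^2 + 63.388566*r - 23.799492)/(8.120601*r^6 - 0.606015*r^5 - 16.832142*r^4 + 0.838045*r^3 + 11.640138*r^2 - 0.289815*r - 2.685619)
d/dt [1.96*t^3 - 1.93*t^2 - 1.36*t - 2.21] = 5.88*t^2 - 3.86*t - 1.36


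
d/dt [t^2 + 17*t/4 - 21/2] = 2*t + 17/4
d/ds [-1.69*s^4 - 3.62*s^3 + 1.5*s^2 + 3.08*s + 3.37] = -6.76*s^3 - 10.86*s^2 + 3.0*s + 3.08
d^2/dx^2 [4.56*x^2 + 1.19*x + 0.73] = 9.12000000000000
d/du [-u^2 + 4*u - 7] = 4 - 2*u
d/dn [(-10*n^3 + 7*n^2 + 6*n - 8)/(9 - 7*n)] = (140*n^3 - 319*n^2 + 126*n - 2)/(49*n^2 - 126*n + 81)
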